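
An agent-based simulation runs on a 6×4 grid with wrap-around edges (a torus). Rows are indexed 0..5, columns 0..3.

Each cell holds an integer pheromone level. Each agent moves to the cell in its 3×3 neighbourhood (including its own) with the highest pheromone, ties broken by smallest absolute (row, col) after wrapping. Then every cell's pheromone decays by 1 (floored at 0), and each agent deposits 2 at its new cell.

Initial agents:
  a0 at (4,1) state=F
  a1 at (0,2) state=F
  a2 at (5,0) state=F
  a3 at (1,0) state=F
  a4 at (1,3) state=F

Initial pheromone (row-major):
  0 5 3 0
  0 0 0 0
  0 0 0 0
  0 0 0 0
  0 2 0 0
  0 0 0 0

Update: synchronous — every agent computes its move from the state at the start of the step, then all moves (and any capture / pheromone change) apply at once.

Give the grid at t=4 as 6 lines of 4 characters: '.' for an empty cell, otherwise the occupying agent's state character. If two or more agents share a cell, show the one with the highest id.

.F..
....
....
....
.F..
....

t=1: a0@(4,1) a1@(0,1) a2@(0,1) a3@(0,1) a4@(0,2) | pheromone: 0 10 4 0 / 0 0 0 0 / 0 0 0 0 / 0 0 0 0 / 0 3 0 0 / 0 0 0 0
t=2: a0@(4,1) a1@(0,1) a2@(0,1) a3@(0,1) a4@(0,1) | pheromone: 0 17 3 0 / 0 0 0 0 / 0 0 0 0 / 0 0 0 0 / 0 4 0 0 / 0 0 0 0
t=3: a0@(4,1) a1@(0,1) a2@(0,1) a3@(0,1) a4@(0,1) | pheromone: 0 24 2 0 / 0 0 0 0 / 0 0 0 0 / 0 0 0 0 / 0 5 0 0 / 0 0 0 0
t=4: a0@(4,1) a1@(0,1) a2@(0,1) a3@(0,1) a4@(0,1) | pheromone: 0 31 1 0 / 0 0 0 0 / 0 0 0 0 / 0 0 0 0 / 0 6 0 0 / 0 0 0 0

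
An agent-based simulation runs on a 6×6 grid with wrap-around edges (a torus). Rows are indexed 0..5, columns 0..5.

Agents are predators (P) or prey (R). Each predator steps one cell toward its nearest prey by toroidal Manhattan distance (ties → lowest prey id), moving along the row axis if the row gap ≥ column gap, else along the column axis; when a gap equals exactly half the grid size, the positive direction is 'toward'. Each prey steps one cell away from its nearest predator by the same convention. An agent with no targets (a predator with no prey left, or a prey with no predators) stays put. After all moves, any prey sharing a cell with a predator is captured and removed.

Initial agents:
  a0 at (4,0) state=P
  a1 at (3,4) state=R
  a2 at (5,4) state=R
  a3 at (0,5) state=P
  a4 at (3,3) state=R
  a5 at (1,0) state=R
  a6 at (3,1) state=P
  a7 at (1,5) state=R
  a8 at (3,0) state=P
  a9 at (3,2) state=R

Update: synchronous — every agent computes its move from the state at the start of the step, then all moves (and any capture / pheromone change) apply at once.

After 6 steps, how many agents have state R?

t=1: a0@(4,5):P a1@(3,3):R a2@(4,4):R a3@(1,5):P a4@(3,4):R a5@(2,0):R a6@(3,2):P a7@(2,5):R a8@(3,5):P a9@(3,3):R
t=2: a0@(4,4):P a2@(4,3):R a3@(2,5):P a5@(3,0):R a6@(3,3):P a7@(3,5):R a8@(3,4):P
t=3: a0@(4,3):P a2@(4,2):R a3@(3,5):P a5@(4,0):R a6@(4,3):P a7@(4,5):R a8@(3,5):P
t=4: a0@(4,2):P a2@(4,1):R a3@(4,5):P a5@(5,0):R a6@(4,2):P a7@(5,5):R a8@(4,5):P
t=5: a0@(4,1):P a2@(4,0):R a3@(5,5):P a5@(0,0):R a6@(4,1):P a7@(0,5):R a8@(5,5):P
t=6: a0@(4,0):P a2@(4,5):R a3@(0,5):P a5@(1,0):R a6@(4,0):P a7@(1,5):R a8@(0,5):P

3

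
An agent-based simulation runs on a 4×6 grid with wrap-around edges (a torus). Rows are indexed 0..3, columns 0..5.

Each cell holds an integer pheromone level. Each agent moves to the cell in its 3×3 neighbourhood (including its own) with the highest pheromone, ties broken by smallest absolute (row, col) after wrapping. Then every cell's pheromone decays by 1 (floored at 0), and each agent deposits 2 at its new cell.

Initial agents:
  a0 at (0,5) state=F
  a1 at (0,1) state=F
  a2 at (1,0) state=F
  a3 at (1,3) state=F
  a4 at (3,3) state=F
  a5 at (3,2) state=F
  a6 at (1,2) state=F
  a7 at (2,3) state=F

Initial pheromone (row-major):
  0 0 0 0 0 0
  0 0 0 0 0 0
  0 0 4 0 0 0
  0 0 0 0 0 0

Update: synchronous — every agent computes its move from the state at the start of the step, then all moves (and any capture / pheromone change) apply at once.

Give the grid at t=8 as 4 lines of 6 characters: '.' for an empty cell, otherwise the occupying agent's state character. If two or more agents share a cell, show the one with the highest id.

t=1: a0@(0,0) a1@(0,0) a2@(0,0) a3@(2,2) a4@(2,2) a5@(2,2) a6@(2,2) a7@(2,2) | pheromone: 6 0 0 0 0 0 / 0 0 0 0 0 0 / 0 0 13 0 0 0 / 0 0 0 0 0 0
t=2: a0@(0,0) a1@(0,0) a2@(0,0) a3@(2,2) a4@(2,2) a5@(2,2) a6@(2,2) a7@(2,2) | pheromone: 11 0 0 0 0 0 / 0 0 0 0 0 0 / 0 0 22 0 0 0 / 0 0 0 0 0 0
t=3: a0@(0,0) a1@(0,0) a2@(0,0) a3@(2,2) a4@(2,2) a5@(2,2) a6@(2,2) a7@(2,2) | pheromone: 16 0 0 0 0 0 / 0 0 0 0 0 0 / 0 0 31 0 0 0 / 0 0 0 0 0 0
t=4: a0@(0,0) a1@(0,0) a2@(0,0) a3@(2,2) a4@(2,2) a5@(2,2) a6@(2,2) a7@(2,2) | pheromone: 21 0 0 0 0 0 / 0 0 0 0 0 0 / 0 0 40 0 0 0 / 0 0 0 0 0 0
t=5: a0@(0,0) a1@(0,0) a2@(0,0) a3@(2,2) a4@(2,2) a5@(2,2) a6@(2,2) a7@(2,2) | pheromone: 26 0 0 0 0 0 / 0 0 0 0 0 0 / 0 0 49 0 0 0 / 0 0 0 0 0 0
t=6: a0@(0,0) a1@(0,0) a2@(0,0) a3@(2,2) a4@(2,2) a5@(2,2) a6@(2,2) a7@(2,2) | pheromone: 31 0 0 0 0 0 / 0 0 0 0 0 0 / 0 0 58 0 0 0 / 0 0 0 0 0 0
t=7: a0@(0,0) a1@(0,0) a2@(0,0) a3@(2,2) a4@(2,2) a5@(2,2) a6@(2,2) a7@(2,2) | pheromone: 36 0 0 0 0 0 / 0 0 0 0 0 0 / 0 0 67 0 0 0 / 0 0 0 0 0 0
t=8: a0@(0,0) a1@(0,0) a2@(0,0) a3@(2,2) a4@(2,2) a5@(2,2) a6@(2,2) a7@(2,2) | pheromone: 41 0 0 0 0 0 / 0 0 0 0 0 0 / 0 0 76 0 0 0 / 0 0 0 0 0 0

F.....
......
..F...
......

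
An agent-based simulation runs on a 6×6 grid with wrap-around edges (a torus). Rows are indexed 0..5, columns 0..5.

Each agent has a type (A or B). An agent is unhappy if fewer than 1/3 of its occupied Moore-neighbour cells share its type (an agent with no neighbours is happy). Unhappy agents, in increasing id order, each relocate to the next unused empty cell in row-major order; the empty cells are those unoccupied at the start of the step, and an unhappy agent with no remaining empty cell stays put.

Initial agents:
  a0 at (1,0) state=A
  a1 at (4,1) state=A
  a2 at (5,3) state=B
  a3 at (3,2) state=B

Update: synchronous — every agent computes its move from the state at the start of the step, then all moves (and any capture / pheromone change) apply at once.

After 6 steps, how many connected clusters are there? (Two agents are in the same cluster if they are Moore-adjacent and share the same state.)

2

t=1: a0@(1,0):A a1@(0,0):A a2@(5,3):B a3@(0,1):B
t=2: a0@(1,0):A a1@(0,0):A a2@(5,3):B a3@(0,2):B
t=3: (unchanged — steady state)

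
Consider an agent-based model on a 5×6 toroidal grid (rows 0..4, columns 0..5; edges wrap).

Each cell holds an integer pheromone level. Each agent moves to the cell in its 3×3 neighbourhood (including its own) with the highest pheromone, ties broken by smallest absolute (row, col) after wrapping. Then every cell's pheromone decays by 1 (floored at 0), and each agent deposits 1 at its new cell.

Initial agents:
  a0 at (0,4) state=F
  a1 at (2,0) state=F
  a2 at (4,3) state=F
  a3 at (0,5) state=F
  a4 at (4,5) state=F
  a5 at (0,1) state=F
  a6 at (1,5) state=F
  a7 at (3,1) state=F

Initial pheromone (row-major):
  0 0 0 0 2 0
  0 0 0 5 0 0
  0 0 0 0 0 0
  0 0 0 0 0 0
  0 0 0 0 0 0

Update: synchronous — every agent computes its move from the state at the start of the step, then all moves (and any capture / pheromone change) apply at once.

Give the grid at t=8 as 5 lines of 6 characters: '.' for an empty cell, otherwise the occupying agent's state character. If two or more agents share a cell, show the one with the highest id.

F...F.
......
......
......
......

t=1: a0@(1,3) a1@(1,0) a2@(0,4) a3@(0,4) a4@(0,4) a5@(0,0) a6@(0,4) a7@(2,0) | pheromone: 1 0 0 0 5 0 / 1 0 0 5 0 0 / 1 0 0 0 0 0 / 0 0 0 0 0 0 / 0 0 0 0 0 0
t=2: a0@(0,4) a1@(0,0) a2@(0,4) a3@(0,4) a4@(0,4) a5@(0,0) a6@(0,4) a7@(1,0) | pheromone: 2 0 0 0 9 0 / 1 0 0 4 0 0 / 0 0 0 0 0 0 / 0 0 0 0 0 0 / 0 0 0 0 0 0
t=3: a0@(0,4) a1@(0,0) a2@(0,4) a3@(0,4) a4@(0,4) a5@(0,0) a6@(0,4) a7@(0,0) | pheromone: 4 0 0 0 13 0 / 0 0 0 3 0 0 / 0 0 0 0 0 0 / 0 0 0 0 0 0 / 0 0 0 0 0 0
t=4: a0@(0,4) a1@(0,0) a2@(0,4) a3@(0,4) a4@(0,4) a5@(0,0) a6@(0,4) a7@(0,0) | pheromone: 6 0 0 0 17 0 / 0 0 0 2 0 0 / 0 0 0 0 0 0 / 0 0 0 0 0 0 / 0 0 0 0 0 0
t=5: a0@(0,4) a1@(0,0) a2@(0,4) a3@(0,4) a4@(0,4) a5@(0,0) a6@(0,4) a7@(0,0) | pheromone: 8 0 0 0 21 0 / 0 0 0 1 0 0 / 0 0 0 0 0 0 / 0 0 0 0 0 0 / 0 0 0 0 0 0
t=6: a0@(0,4) a1@(0,0) a2@(0,4) a3@(0,4) a4@(0,4) a5@(0,0) a6@(0,4) a7@(0,0) | pheromone: 10 0 0 0 25 0 / 0 0 0 0 0 0 / 0 0 0 0 0 0 / 0 0 0 0 0 0 / 0 0 0 0 0 0
t=7: a0@(0,4) a1@(0,0) a2@(0,4) a3@(0,4) a4@(0,4) a5@(0,0) a6@(0,4) a7@(0,0) | pheromone: 12 0 0 0 29 0 / 0 0 0 0 0 0 / 0 0 0 0 0 0 / 0 0 0 0 0 0 / 0 0 0 0 0 0
t=8: a0@(0,4) a1@(0,0) a2@(0,4) a3@(0,4) a4@(0,4) a5@(0,0) a6@(0,4) a7@(0,0) | pheromone: 14 0 0 0 33 0 / 0 0 0 0 0 0 / 0 0 0 0 0 0 / 0 0 0 0 0 0 / 0 0 0 0 0 0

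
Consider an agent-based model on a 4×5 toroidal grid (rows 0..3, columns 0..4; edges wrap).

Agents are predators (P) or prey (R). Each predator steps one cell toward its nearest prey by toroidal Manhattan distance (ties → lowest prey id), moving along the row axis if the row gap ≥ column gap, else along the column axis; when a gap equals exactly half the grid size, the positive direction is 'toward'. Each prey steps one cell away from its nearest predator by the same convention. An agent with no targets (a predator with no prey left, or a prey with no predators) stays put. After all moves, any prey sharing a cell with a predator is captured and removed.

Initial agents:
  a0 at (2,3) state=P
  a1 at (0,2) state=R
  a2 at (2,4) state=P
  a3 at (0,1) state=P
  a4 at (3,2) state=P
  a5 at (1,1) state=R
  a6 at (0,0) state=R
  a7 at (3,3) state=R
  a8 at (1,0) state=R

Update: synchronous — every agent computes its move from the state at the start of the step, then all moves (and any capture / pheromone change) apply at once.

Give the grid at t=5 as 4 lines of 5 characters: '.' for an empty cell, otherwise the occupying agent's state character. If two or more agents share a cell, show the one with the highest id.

t=1: a0@(3,3):P a1@(0,3):R a2@(3,4):P a3@(0,2):P a4@(0,2):P a5@(2,1):R a6@(0,4):R a7@(0,3):R a8@(0,0):R
t=2: a0@(0,3):P a1@(1,3):R a2@(0,4):P a3@(0,3):P a4@(0,3):P a5@(2,0):R a6@(1,4):R a7@(1,3):R a8@(1,0):R
t=3: a0@(1,3):P a1@(2,3):R a2@(1,4):P a3@(1,3):P a4@(1,3):P a5@(1,0):R a6@(2,4):R a7@(2,3):R a8@(2,0):R
t=4: a0@(2,3):P a1@(3,3):R a2@(1,0):P a3@(2,3):P a4@(2,3):P a5@(1,1):R a6@(3,4):R a7@(3,3):R a8@(3,0):R
t=5: a0@(3,3):P a1@(0,3):R a2@(1,1):P a3@(3,3):P a4@(3,3):P a5@(1,2):R a6@(0,4):R a7@(0,3):R a8@(2,0):R

...RR
.PR..
R....
...P.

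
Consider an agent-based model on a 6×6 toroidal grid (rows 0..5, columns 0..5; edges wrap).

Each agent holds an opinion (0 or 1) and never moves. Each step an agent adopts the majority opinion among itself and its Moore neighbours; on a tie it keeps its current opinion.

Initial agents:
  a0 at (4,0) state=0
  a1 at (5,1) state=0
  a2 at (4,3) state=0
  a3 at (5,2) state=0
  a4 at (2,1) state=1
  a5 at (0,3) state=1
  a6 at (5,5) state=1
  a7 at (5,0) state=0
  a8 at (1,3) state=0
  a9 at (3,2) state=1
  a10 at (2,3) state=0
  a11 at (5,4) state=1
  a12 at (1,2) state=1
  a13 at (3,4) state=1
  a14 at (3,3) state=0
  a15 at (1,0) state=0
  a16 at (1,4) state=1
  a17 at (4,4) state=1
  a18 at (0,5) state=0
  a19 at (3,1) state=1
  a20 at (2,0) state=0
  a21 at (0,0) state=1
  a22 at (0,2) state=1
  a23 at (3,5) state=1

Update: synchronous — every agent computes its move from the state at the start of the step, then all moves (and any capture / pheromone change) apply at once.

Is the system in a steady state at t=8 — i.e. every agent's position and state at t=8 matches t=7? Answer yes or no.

yes

t=1: a0@(4,0):0 a1@(5,1):0 a2@(4,3):1 a3@(5,2):0 a4@(2,1):1 a5@(0,3):1 a6@(5,5):1 a7@(5,0):0 a8@(1,3):1 a9@(3,2):1 a10@(2,3):1 a11@(5,4):1 a12@(1,2):1 a13@(3,4):1 a14@(3,3):0 a15@(1,0):0 a16@(1,4):0 a17@(4,4):1 a18@(0,5):1 a19@(3,1):1 a20@(2,0):1 a21@(0,0):0 a22@(0,2):1 a23@(3,5):1
t=2: a0@(4,0):0 a1@(5,1):0 a2@(4,3):1 a3@(5,2):1 a4@(2,1):1 a5@(0,3):1 a6@(5,5):1 a7@(5,0):0 a8@(1,3):1 a9@(3,2):1 a10@(2,3):1 a11@(5,4):1 a12@(1,2):1 a13@(3,4):1 a14@(3,3):1 a15@(1,0):1 a16@(1,4):1 a17@(4,4):1 a18@(0,5):0 a19@(3,1):1 a20@(2,0):1 a21@(0,0):0 a22@(0,2):1 a23@(3,5):1
t=3: a0@(4,0):0 a1@(5,1):0 a2@(4,3):1 a3@(5,2):1 a4@(2,1):1 a5@(0,3):1 a6@(5,5):0 a7@(5,0):0 a8@(1,3):1 a9@(3,2):1 a10@(2,3):1 a11@(5,4):1 a12@(1,2):1 a13@(3,4):1 a14@(3,3):1 a15@(1,0):1 a16@(1,4):1 a17@(4,4):1 a18@(0,5):1 a19@(3,1):1 a20@(2,0):1 a21@(0,0):0 a22@(0,2):1 a23@(3,5):1
t=4: (unchanged — steady state)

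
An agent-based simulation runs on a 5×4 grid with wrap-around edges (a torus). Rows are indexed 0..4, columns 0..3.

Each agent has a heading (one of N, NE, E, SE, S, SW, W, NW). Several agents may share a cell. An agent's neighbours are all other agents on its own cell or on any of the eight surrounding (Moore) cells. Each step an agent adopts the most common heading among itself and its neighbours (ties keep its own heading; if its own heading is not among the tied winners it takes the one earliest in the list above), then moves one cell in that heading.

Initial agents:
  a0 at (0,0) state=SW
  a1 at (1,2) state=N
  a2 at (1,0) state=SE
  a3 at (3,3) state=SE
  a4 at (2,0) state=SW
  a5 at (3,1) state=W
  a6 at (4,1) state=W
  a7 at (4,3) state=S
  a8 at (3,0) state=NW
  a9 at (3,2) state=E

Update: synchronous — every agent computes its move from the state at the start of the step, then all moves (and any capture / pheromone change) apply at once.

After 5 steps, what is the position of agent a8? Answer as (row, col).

t=1: a0@(1,3):SW a1@(0,2):N a2@(2,3):SW a3@(4,0):SE a4@(3,1):SE a5@(3,0):W a6@(4,0):W a7@(0,3):S a8@(3,3):W a9@(3,1):W
t=2: a0@(2,2):SW a1@(4,2):N a2@(3,2):SW a3@(4,3):W a4@(3,0):W a5@(3,3):W a6@(4,3):W a7@(1,3):S a8@(3,2):W a9@(3,0):W
t=3: a0@(3,1):SW a1@(4,1):W a2@(3,1):W a3@(4,2):W a4@(3,3):W a5@(3,2):W a6@(4,2):W a7@(2,3):S a8@(3,1):W a9@(3,3):W
t=4: a0@(3,0):W a1@(4,0):W a2@(3,0):W a3@(4,1):W a4@(3,2):W a5@(3,1):W a6@(4,1):W a7@(2,2):W a8@(3,0):W a9@(3,2):W
t=5: a0@(3,3):W a1@(4,3):W a2@(3,3):W a3@(4,0):W a4@(3,1):W a5@(3,0):W a6@(4,0):W a7@(2,1):W a8@(3,3):W a9@(3,1):W

(3, 3)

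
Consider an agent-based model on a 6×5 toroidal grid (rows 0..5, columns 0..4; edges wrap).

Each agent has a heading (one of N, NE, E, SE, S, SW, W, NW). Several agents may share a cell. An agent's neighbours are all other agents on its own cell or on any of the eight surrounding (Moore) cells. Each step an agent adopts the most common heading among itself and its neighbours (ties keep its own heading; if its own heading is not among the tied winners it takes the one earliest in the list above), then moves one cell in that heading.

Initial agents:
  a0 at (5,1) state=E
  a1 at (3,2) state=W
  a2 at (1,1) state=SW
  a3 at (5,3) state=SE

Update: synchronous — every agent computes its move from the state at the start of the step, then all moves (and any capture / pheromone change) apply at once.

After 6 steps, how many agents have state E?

1

t=1: a0@(5,2):E a1@(3,1):W a2@(2,0):SW a3@(0,4):SE
t=2: a0@(5,3):E a1@(3,0):W a2@(3,4):SW a3@(1,0):SE
t=3: a0@(5,4):E a1@(3,4):W a2@(4,3):SW a3@(2,1):SE
t=4: a0@(5,0):E a1@(3,3):W a2@(5,2):SW a3@(3,2):SE
t=5: a0@(5,1):E a1@(3,2):W a2@(0,1):SW a3@(4,3):SE
t=6: a0@(5,2):E a1@(3,1):W a2@(1,0):SW a3@(5,4):SE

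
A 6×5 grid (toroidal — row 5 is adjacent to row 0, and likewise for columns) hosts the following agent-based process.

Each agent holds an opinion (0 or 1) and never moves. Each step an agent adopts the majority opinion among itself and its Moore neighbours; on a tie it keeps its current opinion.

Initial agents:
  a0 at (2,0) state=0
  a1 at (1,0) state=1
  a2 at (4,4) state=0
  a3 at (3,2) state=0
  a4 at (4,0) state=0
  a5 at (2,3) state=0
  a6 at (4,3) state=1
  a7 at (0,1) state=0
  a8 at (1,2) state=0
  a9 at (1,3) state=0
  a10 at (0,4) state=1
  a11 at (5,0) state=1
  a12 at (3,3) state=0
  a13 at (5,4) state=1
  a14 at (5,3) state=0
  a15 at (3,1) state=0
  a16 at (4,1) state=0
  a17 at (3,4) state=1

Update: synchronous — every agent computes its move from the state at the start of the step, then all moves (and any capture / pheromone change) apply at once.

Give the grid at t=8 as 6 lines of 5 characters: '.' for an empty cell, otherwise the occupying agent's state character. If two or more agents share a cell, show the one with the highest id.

t=1: a0@(2,0):0 a1@(1,0):1 a2@(4,4):0 a3@(3,2):0 a4@(4,0):0 a5@(2,3):0 a6@(4,3):0 a7@(0,1):0 a8@(1,2):0 a9@(1,3):0 a10@(0,4):1 a11@(5,0):0 a12@(3,3):0 a13@(5,4):1 a14@(5,3):1 a15@(3,1):0 a16@(4,1):0 a17@(3,4):0
t=2: a0@(2,0):0 a1@(1,0):1 a2@(4,4):0 a3@(3,2):0 a4@(4,0):0 a5@(2,3):0 a6@(4,3):0 a7@(0,1):0 a8@(1,2):0 a9@(1,3):0 a10@(0,4):1 a11@(5,0):0 a12@(3,3):0 a13@(5,4):0 a14@(5,3):1 a15@(3,1):0 a16@(4,1):0 a17@(3,4):0
t=3: a0@(2,0):0 a1@(1,0):1 a2@(4,4):0 a3@(3,2):0 a4@(4,0):0 a5@(2,3):0 a6@(4,3):0 a7@(0,1):0 a8@(1,2):0 a9@(1,3):0 a10@(0,4):1 a11@(5,0):0 a12@(3,3):0 a13@(5,4):0 a14@(5,3):0 a15@(3,1):0 a16@(4,1):0 a17@(3,4):0
t=4: a0@(2,0):0 a1@(1,0):1 a2@(4,4):0 a3@(3,2):0 a4@(4,0):0 a5@(2,3):0 a6@(4,3):0 a7@(0,1):0 a8@(1,2):0 a9@(1,3):0 a10@(0,4):0 a11@(5,0):0 a12@(3,3):0 a13@(5,4):0 a14@(5,3):0 a15@(3,1):0 a16@(4,1):0 a17@(3,4):0
t=5: a0@(2,0):0 a1@(1,0):0 a2@(4,4):0 a3@(3,2):0 a4@(4,0):0 a5@(2,3):0 a6@(4,3):0 a7@(0,1):0 a8@(1,2):0 a9@(1,3):0 a10@(0,4):0 a11@(5,0):0 a12@(3,3):0 a13@(5,4):0 a14@(5,3):0 a15@(3,1):0 a16@(4,1):0 a17@(3,4):0
t=6: (unchanged — steady state)

.0..0
0.00.
0..0.
.0000
00.00
0..00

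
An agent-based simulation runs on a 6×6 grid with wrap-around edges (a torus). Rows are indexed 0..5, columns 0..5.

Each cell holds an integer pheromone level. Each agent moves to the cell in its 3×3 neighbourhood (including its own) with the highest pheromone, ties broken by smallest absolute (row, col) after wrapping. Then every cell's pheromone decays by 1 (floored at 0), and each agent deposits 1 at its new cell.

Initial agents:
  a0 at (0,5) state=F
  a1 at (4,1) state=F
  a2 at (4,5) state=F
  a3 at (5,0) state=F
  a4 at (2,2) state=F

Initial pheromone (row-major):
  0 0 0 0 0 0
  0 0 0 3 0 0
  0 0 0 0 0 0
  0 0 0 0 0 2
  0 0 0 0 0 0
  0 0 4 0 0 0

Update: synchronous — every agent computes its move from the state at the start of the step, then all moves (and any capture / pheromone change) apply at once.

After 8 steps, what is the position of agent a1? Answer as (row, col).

t=1: a0@(0,0) a1@(5,2) a2@(3,5) a3@(0,0) a4@(1,3) | pheromone: 2 0 0 0 0 0 / 0 0 0 3 0 0 / 0 0 0 0 0 0 / 0 0 0 0 0 2 / 0 0 0 0 0 0 / 0 0 4 0 0 0
t=2: a0@(0,0) a1@(5,2) a2@(3,5) a3@(0,0) a4@(1,3) | pheromone: 3 0 0 0 0 0 / 0 0 0 3 0 0 / 0 0 0 0 0 0 / 0 0 0 0 0 2 / 0 0 0 0 0 0 / 0 0 4 0 0 0
t=3: a0@(0,0) a1@(5,2) a2@(3,5) a3@(0,0) a4@(1,3) | pheromone: 4 0 0 0 0 0 / 0 0 0 3 0 0 / 0 0 0 0 0 0 / 0 0 0 0 0 2 / 0 0 0 0 0 0 / 0 0 4 0 0 0
t=4: a0@(0,0) a1@(5,2) a2@(3,5) a3@(0,0) a4@(1,3) | pheromone: 5 0 0 0 0 0 / 0 0 0 3 0 0 / 0 0 0 0 0 0 / 0 0 0 0 0 2 / 0 0 0 0 0 0 / 0 0 4 0 0 0
t=5: a0@(0,0) a1@(5,2) a2@(3,5) a3@(0,0) a4@(1,3) | pheromone: 6 0 0 0 0 0 / 0 0 0 3 0 0 / 0 0 0 0 0 0 / 0 0 0 0 0 2 / 0 0 0 0 0 0 / 0 0 4 0 0 0
t=6: a0@(0,0) a1@(5,2) a2@(3,5) a3@(0,0) a4@(1,3) | pheromone: 7 0 0 0 0 0 / 0 0 0 3 0 0 / 0 0 0 0 0 0 / 0 0 0 0 0 2 / 0 0 0 0 0 0 / 0 0 4 0 0 0
t=7: a0@(0,0) a1@(5,2) a2@(3,5) a3@(0,0) a4@(1,3) | pheromone: 8 0 0 0 0 0 / 0 0 0 3 0 0 / 0 0 0 0 0 0 / 0 0 0 0 0 2 / 0 0 0 0 0 0 / 0 0 4 0 0 0
t=8: a0@(0,0) a1@(5,2) a2@(3,5) a3@(0,0) a4@(1,3) | pheromone: 9 0 0 0 0 0 / 0 0 0 3 0 0 / 0 0 0 0 0 0 / 0 0 0 0 0 2 / 0 0 0 0 0 0 / 0 0 4 0 0 0

(5, 2)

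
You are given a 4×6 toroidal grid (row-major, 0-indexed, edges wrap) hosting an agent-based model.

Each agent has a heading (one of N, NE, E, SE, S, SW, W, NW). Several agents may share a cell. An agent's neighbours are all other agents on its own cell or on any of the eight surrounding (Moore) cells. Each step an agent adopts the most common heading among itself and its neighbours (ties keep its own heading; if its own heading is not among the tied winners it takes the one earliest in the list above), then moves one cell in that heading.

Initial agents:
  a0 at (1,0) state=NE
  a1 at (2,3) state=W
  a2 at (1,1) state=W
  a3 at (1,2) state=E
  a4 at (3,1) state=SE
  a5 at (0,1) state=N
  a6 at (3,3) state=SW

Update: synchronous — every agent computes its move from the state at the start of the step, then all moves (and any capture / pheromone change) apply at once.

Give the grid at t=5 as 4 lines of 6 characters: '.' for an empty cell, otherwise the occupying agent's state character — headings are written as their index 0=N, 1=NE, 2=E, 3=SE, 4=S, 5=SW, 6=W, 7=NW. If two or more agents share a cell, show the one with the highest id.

t=1: a0@(0,1):NE a1@(2,2):W a2@(1,0):W a3@(1,1):W a4@(0,2):SE a5@(3,1):N a6@(0,2):SW
t=2: a0@(0,0):W a1@(2,1):W a2@(1,5):W a3@(1,0):W a4@(1,3):SE a5@(2,1):N a6@(1,1):SW
t=3: a0@(0,5):W a1@(2,0):W a2@(1,4):W a3@(1,5):W a4@(2,4):SE a5@(2,0):W a6@(1,0):W
t=4: a0@(0,4):W a1@(2,5):W a2@(1,3):W a3@(1,4):W a4@(2,3):W a5@(2,5):W a6@(1,5):W
t=5: a0@(0,3):W a1@(2,4):W a2@(1,2):W a3@(1,3):W a4@(2,2):W a5@(2,4):W a6@(1,4):W

...6..
..666.
..6.6.
......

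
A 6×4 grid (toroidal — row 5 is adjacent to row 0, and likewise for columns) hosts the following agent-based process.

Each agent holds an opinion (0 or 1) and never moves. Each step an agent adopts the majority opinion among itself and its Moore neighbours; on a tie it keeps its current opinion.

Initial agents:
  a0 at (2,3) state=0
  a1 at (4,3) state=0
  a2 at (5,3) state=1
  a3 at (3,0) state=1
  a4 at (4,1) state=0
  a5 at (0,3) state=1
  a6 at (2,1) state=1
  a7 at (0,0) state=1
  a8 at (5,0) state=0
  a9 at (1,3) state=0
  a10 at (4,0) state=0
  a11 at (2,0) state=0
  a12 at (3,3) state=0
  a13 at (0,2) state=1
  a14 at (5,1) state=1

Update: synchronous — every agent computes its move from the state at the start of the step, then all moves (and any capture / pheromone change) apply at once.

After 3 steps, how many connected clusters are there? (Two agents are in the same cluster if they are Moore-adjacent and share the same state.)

2

t=1: a0@(2,3):0 a1@(4,3):0 a2@(5,3):1 a3@(3,0):0 a4@(4,1):0 a5@(0,3):1 a6@(2,1):1 a7@(0,0):1 a8@(5,0):0 a9@(1,3):0 a10@(4,0):0 a11@(2,0):0 a12@(3,3):0 a13@(0,2):1 a14@(5,1):1
t=2: a0@(2,3):0 a1@(4,3):0 a2@(5,3):1 a3@(3,0):0 a4@(4,1):0 a5@(0,3):1 a6@(2,1):0 a7@(0,0):1 a8@(5,0):0 a9@(1,3):0 a10@(4,0):0 a11@(2,0):0 a12@(3,3):0 a13@(0,2):1 a14@(5,1):1
t=3: (unchanged — steady state)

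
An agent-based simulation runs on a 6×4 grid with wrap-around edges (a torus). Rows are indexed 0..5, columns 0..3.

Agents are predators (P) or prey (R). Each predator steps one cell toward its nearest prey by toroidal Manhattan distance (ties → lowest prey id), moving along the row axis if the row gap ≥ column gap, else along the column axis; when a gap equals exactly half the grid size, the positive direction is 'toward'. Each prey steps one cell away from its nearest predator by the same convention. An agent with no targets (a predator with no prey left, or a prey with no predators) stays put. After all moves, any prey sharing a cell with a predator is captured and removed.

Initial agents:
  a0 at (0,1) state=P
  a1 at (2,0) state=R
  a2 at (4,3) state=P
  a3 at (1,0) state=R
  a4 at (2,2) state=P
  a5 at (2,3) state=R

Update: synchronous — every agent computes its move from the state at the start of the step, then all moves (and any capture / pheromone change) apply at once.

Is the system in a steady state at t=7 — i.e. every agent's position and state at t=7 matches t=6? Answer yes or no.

yes

t=1: a0@(1,1):P a2@(3,3):P a3@(2,0):R a4@(2,3):P a5@(2,0):R
t=2: a0@(2,1):P a2@(2,3):P a4@(2,0):P
t=3: (unchanged — steady state)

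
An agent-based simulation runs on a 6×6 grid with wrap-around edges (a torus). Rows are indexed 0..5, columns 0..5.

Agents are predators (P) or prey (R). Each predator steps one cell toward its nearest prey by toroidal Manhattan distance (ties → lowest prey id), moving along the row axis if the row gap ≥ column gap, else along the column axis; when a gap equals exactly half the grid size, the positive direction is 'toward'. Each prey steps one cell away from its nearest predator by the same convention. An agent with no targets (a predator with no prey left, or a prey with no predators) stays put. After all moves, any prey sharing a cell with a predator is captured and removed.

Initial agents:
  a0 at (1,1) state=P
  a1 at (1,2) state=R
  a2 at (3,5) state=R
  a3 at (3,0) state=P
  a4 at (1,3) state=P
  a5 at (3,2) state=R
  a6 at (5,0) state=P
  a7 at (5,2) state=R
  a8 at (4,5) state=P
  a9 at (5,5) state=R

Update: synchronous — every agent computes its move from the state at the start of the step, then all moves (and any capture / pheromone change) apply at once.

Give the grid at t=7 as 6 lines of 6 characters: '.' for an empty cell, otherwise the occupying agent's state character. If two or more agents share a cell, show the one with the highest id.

t=1: a0@(1,2):P a1@(1,3):R a2@(3,4):R a3@(3,5):P a4@(1,2):P a5@(3,3):R a6@(5,5):P a7@(5,3):R a8@(3,5):P a9@(5,4):R
t=2: a0@(1,3):P a1@(1,4):R a2@(3,3):R a3@(3,4):P a4@(1,3):P a5@(3,2):R a6@(5,4):P a7@(5,2):R a8@(3,4):P a9@(5,3):R
t=3: a0@(1,4):P a1@(1,5):R a2@(3,2):R a3@(3,3):P a4@(1,4):P a5@(3,1):R a6@(5,3):P a7@(5,1):R a8@(3,3):P a9@(5,2):R
t=4: a0@(1,5):P a1@(1,0):R a2@(3,1):R a3@(3,2):P a4@(1,5):P a5@(3,0):R a6@(5,2):P a7@(5,0):R a8@(3,2):P a9@(5,1):R
t=5: a0@(1,0):P a1@(1,1):R a2@(3,0):R a3@(3,1):P a4@(1,0):P a5@(3,5):R a6@(5,1):P a7@(5,5):R a8@(3,1):P a9@(5,0):R
t=6: a0@(1,1):P a1@(1,2):R a2@(3,5):R a3@(3,0):P a4@(1,1):P a5@(3,4):R a6@(5,0):P a7@(5,4):R a8@(3,0):P a9@(5,5):R
t=7: a0@(1,2):P a1@(1,3):R a2@(3,4):R a3@(3,5):P a4@(1,2):P a5@(3,3):R a6@(5,5):P a7@(5,3):R a8@(3,5):P a9@(5,4):R

......
..PR..
......
...RRP
......
...RRP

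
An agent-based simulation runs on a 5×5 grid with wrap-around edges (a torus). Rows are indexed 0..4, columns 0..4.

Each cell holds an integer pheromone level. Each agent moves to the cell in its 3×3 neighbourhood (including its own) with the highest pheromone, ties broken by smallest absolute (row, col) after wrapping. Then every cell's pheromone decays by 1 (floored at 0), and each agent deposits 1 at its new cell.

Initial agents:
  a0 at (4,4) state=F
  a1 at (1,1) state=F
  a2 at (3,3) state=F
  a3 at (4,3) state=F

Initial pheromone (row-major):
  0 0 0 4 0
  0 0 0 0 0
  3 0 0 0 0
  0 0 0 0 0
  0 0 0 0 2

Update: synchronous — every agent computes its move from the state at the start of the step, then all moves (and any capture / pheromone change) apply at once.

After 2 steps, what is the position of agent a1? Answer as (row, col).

t=1: a0@(0,3) a1@(2,0) a2@(4,4) a3@(0,3) | pheromone: 0 0 0 5 0 / 0 0 0 0 0 / 3 0 0 0 0 / 0 0 0 0 0 / 0 0 0 0 2
t=2: a0@(0,3) a1@(2,0) a2@(0,3) a3@(0,3) | pheromone: 0 0 0 7 0 / 0 0 0 0 0 / 3 0 0 0 0 / 0 0 0 0 0 / 0 0 0 0 1

(2, 0)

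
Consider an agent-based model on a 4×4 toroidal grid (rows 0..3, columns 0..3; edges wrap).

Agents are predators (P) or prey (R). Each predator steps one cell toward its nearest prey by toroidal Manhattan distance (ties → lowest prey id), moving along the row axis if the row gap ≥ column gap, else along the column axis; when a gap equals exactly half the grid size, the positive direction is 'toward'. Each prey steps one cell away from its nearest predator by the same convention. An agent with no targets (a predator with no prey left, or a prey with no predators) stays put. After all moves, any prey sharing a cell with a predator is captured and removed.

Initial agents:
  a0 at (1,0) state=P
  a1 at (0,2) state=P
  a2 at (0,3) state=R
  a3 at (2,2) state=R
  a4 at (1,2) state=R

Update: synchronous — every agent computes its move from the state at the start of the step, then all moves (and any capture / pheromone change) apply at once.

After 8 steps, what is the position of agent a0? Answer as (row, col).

(2, 1)

t=1: a0@(0,0):P a1@(0,3):P a3@(1,2):R a4@(2,2):R
t=2: a0@(0,1):P a1@(1,3):P a3@(2,2):R a4@(1,2):R
t=3: a0@(1,1):P a1@(1,2):P a3@(3,2):R
t=4: a0@(2,1):P a1@(2,2):P
t=5: (unchanged — steady state)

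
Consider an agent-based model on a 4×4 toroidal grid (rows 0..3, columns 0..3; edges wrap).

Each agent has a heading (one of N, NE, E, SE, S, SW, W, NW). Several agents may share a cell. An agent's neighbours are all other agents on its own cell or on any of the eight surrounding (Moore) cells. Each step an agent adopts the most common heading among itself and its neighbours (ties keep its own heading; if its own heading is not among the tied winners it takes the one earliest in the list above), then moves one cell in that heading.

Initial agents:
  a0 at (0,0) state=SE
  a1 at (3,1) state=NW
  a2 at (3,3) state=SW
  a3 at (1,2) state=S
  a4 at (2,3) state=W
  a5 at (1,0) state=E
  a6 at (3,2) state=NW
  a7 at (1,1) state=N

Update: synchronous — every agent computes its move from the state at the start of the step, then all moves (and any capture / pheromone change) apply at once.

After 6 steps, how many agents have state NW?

8

t=1: a0@(1,1):SE a1@(2,0):NW a2@(0,2):SW a3@(2,2):S a4@(2,2):W a5@(1,1):E a6@(2,1):NW a7@(0,1):N
t=2: a0@(0,0):NW a1@(1,3):NW a2@(1,1):SW a3@(3,2):S a4@(2,1):W a5@(0,0):NW a6@(1,0):NW a7@(3,1):N
t=3: a0@(3,3):NW a1@(0,2):NW a2@(0,0):NW a3@(0,2):S a4@(2,0):W a5@(3,3):NW a6@(0,3):NW a7@(2,0):NW
t=4: a0@(2,2):NW a1@(3,1):NW a2@(3,3):NW a3@(3,1):NW a4@(1,3):NW a5@(2,2):NW a6@(3,2):NW a7@(1,3):NW
t=5: a0@(1,1):NW a1@(2,0):NW a2@(2,2):NW a3@(2,0):NW a4@(0,2):NW a5@(1,1):NW a6@(2,1):NW a7@(0,2):NW
t=6: a0@(0,0):NW a1@(1,3):NW a2@(1,1):NW a3@(1,3):NW a4@(3,1):NW a5@(0,0):NW a6@(1,0):NW a7@(3,1):NW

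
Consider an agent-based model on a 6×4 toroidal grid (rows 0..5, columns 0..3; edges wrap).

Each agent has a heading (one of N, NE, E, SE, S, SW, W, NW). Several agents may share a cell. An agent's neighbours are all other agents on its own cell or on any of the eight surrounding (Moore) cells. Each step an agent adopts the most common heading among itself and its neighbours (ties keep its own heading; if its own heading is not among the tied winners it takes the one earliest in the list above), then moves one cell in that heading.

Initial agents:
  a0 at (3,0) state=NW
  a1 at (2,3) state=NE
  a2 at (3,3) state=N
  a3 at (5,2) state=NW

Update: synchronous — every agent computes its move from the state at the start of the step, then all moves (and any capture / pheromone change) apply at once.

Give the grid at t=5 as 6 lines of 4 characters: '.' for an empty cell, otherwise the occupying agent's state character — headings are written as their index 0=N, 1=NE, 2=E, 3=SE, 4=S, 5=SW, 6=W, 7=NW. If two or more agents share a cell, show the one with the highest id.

t=1: a0@(2,3):NW a1@(1,0):NE a2@(2,3):N a3@(4,1):NW
t=2: a0@(1,2):NW a1@(0,1):NE a2@(1,3):N a3@(3,0):NW
t=3: a0@(0,1):NW a1@(5,2):NE a2@(0,3):N a3@(2,3):NW
t=4: a0@(5,0):NW a1@(4,3):NE a2@(5,3):N a3@(1,2):NW
t=5: a0@(4,3):NW a1@(3,0):NE a2@(4,3):N a3@(0,1):NW

.7..
....
....
1...
...0
....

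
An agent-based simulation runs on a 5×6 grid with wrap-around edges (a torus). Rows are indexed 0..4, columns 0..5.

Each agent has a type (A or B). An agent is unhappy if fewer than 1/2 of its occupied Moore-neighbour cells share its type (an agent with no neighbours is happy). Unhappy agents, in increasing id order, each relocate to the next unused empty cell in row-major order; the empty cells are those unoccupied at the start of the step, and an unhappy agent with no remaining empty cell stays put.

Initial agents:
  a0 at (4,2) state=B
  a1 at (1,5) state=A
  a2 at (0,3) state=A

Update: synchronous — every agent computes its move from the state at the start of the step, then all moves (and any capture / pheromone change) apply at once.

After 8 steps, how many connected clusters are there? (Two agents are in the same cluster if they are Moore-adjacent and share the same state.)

t=1: a0@(0,0):B a1@(1,5):A a2@(0,1):A
t=2: a0@(0,2):B a1@(0,3):A a2@(0,4):A
t=3: a0@(0,0):B a1@(0,3):A a2@(0,4):A
t=4: (unchanged — steady state)

2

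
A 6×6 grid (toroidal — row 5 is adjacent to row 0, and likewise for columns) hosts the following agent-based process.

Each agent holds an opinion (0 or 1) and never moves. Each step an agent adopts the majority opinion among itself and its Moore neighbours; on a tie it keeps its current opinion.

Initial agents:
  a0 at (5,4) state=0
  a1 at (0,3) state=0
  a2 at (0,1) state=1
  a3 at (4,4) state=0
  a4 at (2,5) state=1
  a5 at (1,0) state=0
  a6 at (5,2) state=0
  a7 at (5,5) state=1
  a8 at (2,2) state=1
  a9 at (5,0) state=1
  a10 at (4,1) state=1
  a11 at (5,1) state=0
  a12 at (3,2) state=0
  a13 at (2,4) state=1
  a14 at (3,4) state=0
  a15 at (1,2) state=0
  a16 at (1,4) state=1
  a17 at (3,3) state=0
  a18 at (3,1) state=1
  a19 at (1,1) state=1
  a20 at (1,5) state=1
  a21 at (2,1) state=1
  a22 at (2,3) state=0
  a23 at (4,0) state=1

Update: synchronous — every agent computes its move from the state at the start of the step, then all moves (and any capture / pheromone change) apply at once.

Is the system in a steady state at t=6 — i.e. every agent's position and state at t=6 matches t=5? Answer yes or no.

t=1: a0@(5,4):0 a1@(0,3):0 a2@(0,1):0 a3@(4,4):0 a4@(2,5):1 a5@(1,0):1 a6@(5,2):0 a7@(5,5):1 a8@(2,2):1 a9@(5,0):1 a10@(4,1):1 a11@(5,1):1 a12@(3,2):1 a13@(2,4):1 a14@(3,4):0 a15@(1,2):1 a16@(1,4):1 a17@(3,3):0 a18@(3,1):1 a19@(1,1):1 a20@(1,5):1 a21@(2,1):1 a22@(2,3):0 a23@(4,0):1
t=2: a0@(5,4):0 a1@(0,3):0 a2@(0,1):1 a3@(4,4):0 a4@(2,5):1 a5@(1,0):1 a6@(5,2):0 a7@(5,5):1 a8@(2,2):1 a9@(5,0):1 a10@(4,1):1 a11@(5,1):1 a12@(3,2):1 a13@(2,4):1 a14@(3,4):0 a15@(1,2):1 a16@(1,4):1 a17@(3,3):0 a18@(3,1):1 a19@(1,1):1 a20@(1,5):1 a21@(2,1):1 a22@(2,3):1 a23@(4,0):1
t=3: a0@(5,4):0 a1@(0,3):0 a2@(0,1):1 a3@(4,4):0 a4@(2,5):1 a5@(1,0):1 a6@(5,2):1 a7@(5,5):1 a8@(2,2):1 a9@(5,0):1 a10@(4,1):1 a11@(5,1):1 a12@(3,2):1 a13@(2,4):1 a14@(3,4):0 a15@(1,2):1 a16@(1,4):1 a17@(3,3):1 a18@(3,1):1 a19@(1,1):1 a20@(1,5):1 a21@(2,1):1 a22@(2,3):1 a23@(4,0):1
t=4: a0@(5,4):0 a1@(0,3):1 a2@(0,1):1 a3@(4,4):0 a4@(2,5):1 a5@(1,0):1 a6@(5,2):1 a7@(5,5):1 a8@(2,2):1 a9@(5,0):1 a10@(4,1):1 a11@(5,1):1 a12@(3,2):1 a13@(2,4):1 a14@(3,4):1 a15@(1,2):1 a16@(1,4):1 a17@(3,3):1 a18@(3,1):1 a19@(1,1):1 a20@(1,5):1 a21@(2,1):1 a22@(2,3):1 a23@(4,0):1
t=5: a0@(5,4):0 a1@(0,3):1 a2@(0,1):1 a3@(4,4):1 a4@(2,5):1 a5@(1,0):1 a6@(5,2):1 a7@(5,5):1 a8@(2,2):1 a9@(5,0):1 a10@(4,1):1 a11@(5,1):1 a12@(3,2):1 a13@(2,4):1 a14@(3,4):1 a15@(1,2):1 a16@(1,4):1 a17@(3,3):1 a18@(3,1):1 a19@(1,1):1 a20@(1,5):1 a21@(2,1):1 a22@(2,3):1 a23@(4,0):1
t=6: a0@(5,4):1 a1@(0,3):1 a2@(0,1):1 a3@(4,4):1 a4@(2,5):1 a5@(1,0):1 a6@(5,2):1 a7@(5,5):1 a8@(2,2):1 a9@(5,0):1 a10@(4,1):1 a11@(5,1):1 a12@(3,2):1 a13@(2,4):1 a14@(3,4):1 a15@(1,2):1 a16@(1,4):1 a17@(3,3):1 a18@(3,1):1 a19@(1,1):1 a20@(1,5):1 a21@(2,1):1 a22@(2,3):1 a23@(4,0):1

no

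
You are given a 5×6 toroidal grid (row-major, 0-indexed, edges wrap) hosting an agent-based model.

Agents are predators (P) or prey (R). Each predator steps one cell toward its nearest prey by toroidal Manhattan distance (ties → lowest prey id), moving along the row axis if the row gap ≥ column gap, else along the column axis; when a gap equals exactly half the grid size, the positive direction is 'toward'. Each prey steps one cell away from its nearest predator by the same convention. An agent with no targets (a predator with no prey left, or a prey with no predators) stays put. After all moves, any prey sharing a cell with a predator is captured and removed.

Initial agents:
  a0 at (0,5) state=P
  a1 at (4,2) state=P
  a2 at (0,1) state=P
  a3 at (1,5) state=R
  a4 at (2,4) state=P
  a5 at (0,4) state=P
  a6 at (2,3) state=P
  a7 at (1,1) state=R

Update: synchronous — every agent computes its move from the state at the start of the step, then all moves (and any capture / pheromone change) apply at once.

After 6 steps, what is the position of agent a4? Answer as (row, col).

(1, 4)

t=1: a0@(1,5):P a1@(0,2):P a2@(1,1):P a3@(2,5):R a4@(1,4):P a5@(1,4):P a6@(2,4):P a7@(2,1):R
t=2: a0@(2,5):P a1@(1,2):P a2@(2,1):P a3@(3,5):R a4@(2,4):P a5@(2,4):P a6@(2,5):P a7@(3,1):R
t=3: a0@(3,5):P a1@(2,2):P a2@(3,1):P a3@(4,5):R a4@(3,4):P a5@(3,4):P a6@(3,5):P a7@(4,1):R
t=4: a0@(4,5):P a1@(3,2):P a2@(4,1):P a3@(0,5):R a4@(4,4):P a5@(4,4):P a6@(4,5):P a7@(0,1):R
t=5: a0@(0,5):P a1@(4,2):P a2@(0,1):P a3@(1,5):R a4@(0,4):P a5@(0,4):P a6@(0,5):P a7@(1,1):R
t=6: a0@(1,5):P a1@(0,2):P a2@(1,1):P a3@(2,5):R a4@(1,4):P a5@(1,4):P a6@(1,5):P a7@(2,1):R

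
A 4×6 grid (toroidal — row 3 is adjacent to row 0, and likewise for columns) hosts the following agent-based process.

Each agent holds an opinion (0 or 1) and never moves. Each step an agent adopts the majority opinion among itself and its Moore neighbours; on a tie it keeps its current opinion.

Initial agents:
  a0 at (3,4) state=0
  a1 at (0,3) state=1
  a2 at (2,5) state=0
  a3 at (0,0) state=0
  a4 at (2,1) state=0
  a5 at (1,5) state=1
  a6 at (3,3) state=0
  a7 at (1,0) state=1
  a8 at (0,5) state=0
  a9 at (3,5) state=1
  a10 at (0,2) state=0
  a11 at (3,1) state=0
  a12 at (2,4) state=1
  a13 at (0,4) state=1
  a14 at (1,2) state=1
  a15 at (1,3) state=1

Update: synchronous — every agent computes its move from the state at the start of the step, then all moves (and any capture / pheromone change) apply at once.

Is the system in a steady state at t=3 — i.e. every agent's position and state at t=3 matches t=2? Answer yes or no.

no

t=1: a0@(3,4):0 a1@(0,3):1 a2@(2,5):1 a3@(0,0):0 a4@(2,1):0 a5@(1,5):1 a6@(3,3):0 a7@(1,0):0 a8@(0,5):1 a9@(3,5):0 a10@(0,2):0 a11@(3,1):0 a12@(2,4):1 a13@(0,4):1 a14@(1,2):1 a15@(1,3):1
t=2: a0@(3,4):1 a1@(0,3):1 a2@(2,5):1 a3@(0,0):0 a4@(2,1):0 a5@(1,5):1 a6@(3,3):0 a7@(1,0):0 a8@(0,5):0 a9@(3,5):1 a10@(0,2):0 a11@(3,1):0 a12@(2,4):1 a13@(0,4):1 a14@(1,2):1 a15@(1,3):1
t=3: a0@(3,4):1 a1@(0,3):1 a2@(2,5):1 a3@(0,0):0 a4@(2,1):0 a5@(1,5):1 a6@(3,3):1 a7@(1,0):0 a8@(0,5):1 a9@(3,5):1 a10@(0,2):0 a11@(3,1):0 a12@(2,4):1 a13@(0,4):1 a14@(1,2):1 a15@(1,3):1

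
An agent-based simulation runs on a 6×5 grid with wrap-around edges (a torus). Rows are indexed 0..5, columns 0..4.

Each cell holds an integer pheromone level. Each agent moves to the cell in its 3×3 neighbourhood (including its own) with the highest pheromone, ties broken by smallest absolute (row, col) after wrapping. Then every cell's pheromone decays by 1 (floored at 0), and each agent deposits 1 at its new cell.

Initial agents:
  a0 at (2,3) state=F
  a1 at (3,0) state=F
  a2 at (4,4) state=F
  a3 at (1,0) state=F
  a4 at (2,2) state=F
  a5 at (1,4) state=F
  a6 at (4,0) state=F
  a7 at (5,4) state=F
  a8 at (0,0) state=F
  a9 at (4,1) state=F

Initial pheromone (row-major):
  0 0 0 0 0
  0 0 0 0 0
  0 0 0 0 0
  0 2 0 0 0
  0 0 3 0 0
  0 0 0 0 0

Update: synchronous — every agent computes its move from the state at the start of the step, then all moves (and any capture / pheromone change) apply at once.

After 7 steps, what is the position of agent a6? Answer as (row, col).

(3, 1)

t=1: a0@(1,2) a1@(3,1) a2@(3,0) a3@(0,0) a4@(3,1) a5@(0,0) a6@(3,1) a7@(0,0) a8@(0,0) a9@(4,2) | pheromone: 4 0 0 0 0 / 0 0 1 0 0 / 0 0 0 0 0 / 1 4 0 0 0 / 0 0 3 0 0 / 0 0 0 0 0
t=2: a0@(1,2) a1@(3,1) a2@(3,1) a3@(0,0) a4@(3,1) a5@(0,0) a6@(3,1) a7@(0,0) a8@(0,0) a9@(3,1) | pheromone: 7 0 0 0 0 / 0 0 1 0 0 / 0 0 0 0 0 / 0 8 0 0 0 / 0 0 2 0 0 / 0 0 0 0 0
t=3: a0@(1,2) a1@(3,1) a2@(3,1) a3@(0,0) a4@(3,1) a5@(0,0) a6@(3,1) a7@(0,0) a8@(0,0) a9@(3,1) | pheromone: 10 0 0 0 0 / 0 0 1 0 0 / 0 0 0 0 0 / 0 12 0 0 0 / 0 0 1 0 0 / 0 0 0 0 0
t=4: a0@(1,2) a1@(3,1) a2@(3,1) a3@(0,0) a4@(3,1) a5@(0,0) a6@(3,1) a7@(0,0) a8@(0,0) a9@(3,1) | pheromone: 13 0 0 0 0 / 0 0 1 0 0 / 0 0 0 0 0 / 0 16 0 0 0 / 0 0 0 0 0 / 0 0 0 0 0
t=5: a0@(1,2) a1@(3,1) a2@(3,1) a3@(0,0) a4@(3,1) a5@(0,0) a6@(3,1) a7@(0,0) a8@(0,0) a9@(3,1) | pheromone: 16 0 0 0 0 / 0 0 1 0 0 / 0 0 0 0 0 / 0 20 0 0 0 / 0 0 0 0 0 / 0 0 0 0 0
t=6: a0@(1,2) a1@(3,1) a2@(3,1) a3@(0,0) a4@(3,1) a5@(0,0) a6@(3,1) a7@(0,0) a8@(0,0) a9@(3,1) | pheromone: 19 0 0 0 0 / 0 0 1 0 0 / 0 0 0 0 0 / 0 24 0 0 0 / 0 0 0 0 0 / 0 0 0 0 0
t=7: a0@(1,2) a1@(3,1) a2@(3,1) a3@(0,0) a4@(3,1) a5@(0,0) a6@(3,1) a7@(0,0) a8@(0,0) a9@(3,1) | pheromone: 22 0 0 0 0 / 0 0 1 0 0 / 0 0 0 0 0 / 0 28 0 0 0 / 0 0 0 0 0 / 0 0 0 0 0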